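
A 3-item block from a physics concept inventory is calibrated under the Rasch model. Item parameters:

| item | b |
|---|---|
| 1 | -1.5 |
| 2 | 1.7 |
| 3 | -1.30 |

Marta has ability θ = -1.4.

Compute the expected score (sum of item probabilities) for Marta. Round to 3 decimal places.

P(θ) = 1 / (1 + exp(−(θ − b)))
P_1 = 1/(1+e^{-0.1000}) = 0.5250
P_2 = 1/(1+e^{3.1000}) = 0.0431
P_3 = 1/(1+e^{0.1000}) = 0.4750
E[score] = 0.5250 + 0.0431 + 0.4750 = 1.0431

1.043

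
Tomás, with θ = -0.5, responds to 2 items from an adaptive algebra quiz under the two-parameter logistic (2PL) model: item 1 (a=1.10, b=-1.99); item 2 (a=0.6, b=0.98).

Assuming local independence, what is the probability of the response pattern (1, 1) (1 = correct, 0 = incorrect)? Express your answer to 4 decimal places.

0.2441

P(θ) = 1 / (1 + exp(−a(θ − b)))
P_1 = 1/(1+e^{-1.6390}) = 0.8374
P_2 = 1/(1+e^{0.8880}) = 0.2915
L = P_1 × P_2 = 0.8374 × 0.2915 = 0.24412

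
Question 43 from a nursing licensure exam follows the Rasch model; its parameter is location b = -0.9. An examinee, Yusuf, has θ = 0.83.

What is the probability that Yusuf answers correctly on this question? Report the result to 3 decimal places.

0.849

P(θ) = 1 / (1 + exp(−(θ − b)))
Exponent: (0.83 − (-0.9)) = 1.7300
1/(1 + e^{-1.7300}) = 0.8494
P = 0.8494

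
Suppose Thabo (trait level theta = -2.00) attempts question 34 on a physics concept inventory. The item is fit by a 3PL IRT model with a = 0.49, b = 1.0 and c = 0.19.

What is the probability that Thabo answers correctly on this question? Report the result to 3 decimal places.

P(theta) = c + (1 − c) · 1 / (1 + exp(−a(theta − b)))
Exponent: 0.49 × (-2.00 − 1.0) = -1.4700
1/(1 + e^{1.4700}) = 0.1869
P = 0.19 + 0.81 × 0.1869 = 0.3414

0.341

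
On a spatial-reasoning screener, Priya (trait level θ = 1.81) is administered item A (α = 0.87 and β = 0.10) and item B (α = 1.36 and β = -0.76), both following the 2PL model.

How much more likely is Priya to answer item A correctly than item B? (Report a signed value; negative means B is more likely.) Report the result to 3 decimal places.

P(θ) = 1 / (1 + exp(−α(θ − β)))
P_A = 0.8157
P_B = 0.9706
P_A − P_B = -0.1548

-0.155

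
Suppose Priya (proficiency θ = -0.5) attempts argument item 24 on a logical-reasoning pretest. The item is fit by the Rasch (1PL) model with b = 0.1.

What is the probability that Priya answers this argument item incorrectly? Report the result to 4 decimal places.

0.6457

P(θ) = 1 / (1 + exp(−(θ − b)))
Exponent: (-0.5 − 0.1) = -0.6000
1/(1 + e^{0.6000}) = 0.3543
P = 0.3543
P(incorrect) = 1 − 0.3543 = 0.6457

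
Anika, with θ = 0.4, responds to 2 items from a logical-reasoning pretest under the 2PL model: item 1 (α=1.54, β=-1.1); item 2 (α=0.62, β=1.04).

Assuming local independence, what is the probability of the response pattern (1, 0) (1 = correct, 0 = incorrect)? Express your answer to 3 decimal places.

P(θ) = 1 / (1 + exp(−α(θ − β)))
P_1 = 1/(1+e^{-2.3100}) = 0.9097
P_2 = 1/(1+e^{0.3968}) = 0.4021
L = P_1 × (1−P_2) = 0.9097 × 0.5979 = 0.54393

0.544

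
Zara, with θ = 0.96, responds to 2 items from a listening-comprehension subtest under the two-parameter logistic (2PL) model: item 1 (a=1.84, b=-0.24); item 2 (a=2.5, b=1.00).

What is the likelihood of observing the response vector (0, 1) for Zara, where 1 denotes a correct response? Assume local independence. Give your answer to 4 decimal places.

0.0470

P(θ) = 1 / (1 + exp(−a(θ − b)))
P_1 = 1/(1+e^{-2.2080}) = 0.9010
P_2 = 1/(1+e^{0.1000}) = 0.4750
L = (1−P_1) × P_2 = 0.0990 × 0.4750 = 0.04704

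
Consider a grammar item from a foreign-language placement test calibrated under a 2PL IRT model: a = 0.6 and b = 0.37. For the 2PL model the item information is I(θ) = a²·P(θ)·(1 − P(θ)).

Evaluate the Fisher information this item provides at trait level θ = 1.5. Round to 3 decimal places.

0.080

P = 1/(1+e^{-0.6780}) = 0.6633
P(1−P) = 0.6633 × 0.3367 = 0.2233
I = a² × P(1−P) = 0.6² × 0.2233 = 0.08040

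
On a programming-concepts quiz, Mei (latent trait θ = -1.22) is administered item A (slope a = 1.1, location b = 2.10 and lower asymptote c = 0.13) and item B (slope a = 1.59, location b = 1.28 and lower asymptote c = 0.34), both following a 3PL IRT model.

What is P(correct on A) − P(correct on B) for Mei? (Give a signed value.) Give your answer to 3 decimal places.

-0.200

P(θ) = c + (1 − c) · 1 / (1 + exp(−a(θ − b)))
P_A = 0.1520
P_B = 0.3522
P_A − P_B = -0.2002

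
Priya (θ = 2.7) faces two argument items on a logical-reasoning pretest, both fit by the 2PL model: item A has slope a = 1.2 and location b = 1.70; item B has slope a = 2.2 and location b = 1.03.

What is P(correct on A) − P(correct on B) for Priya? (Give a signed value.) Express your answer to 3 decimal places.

P(θ) = 1 / (1 + exp(−a(θ − b)))
P_A = 0.7685
P_B = 0.9753
P_A − P_B = -0.2067

-0.207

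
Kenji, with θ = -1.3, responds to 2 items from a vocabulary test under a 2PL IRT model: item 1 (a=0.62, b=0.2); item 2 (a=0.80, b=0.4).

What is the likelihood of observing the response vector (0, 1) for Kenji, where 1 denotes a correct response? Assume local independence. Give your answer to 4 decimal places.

P(θ) = 1 / (1 + exp(−a(θ − b)))
P_1 = 1/(1+e^{0.9300}) = 0.2829
P_2 = 1/(1+e^{1.3600}) = 0.2042
L = (1−P_1) × P_2 = 0.7171 × 0.2042 = 0.14646

0.1465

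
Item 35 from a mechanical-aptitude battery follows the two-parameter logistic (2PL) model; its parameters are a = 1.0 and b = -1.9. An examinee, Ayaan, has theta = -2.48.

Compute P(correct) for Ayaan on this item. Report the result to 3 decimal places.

0.359

P(theta) = 1 / (1 + exp(−a(theta − b)))
Exponent: 1.0 × (-2.48 − (-1.9)) = -0.5800
1/(1 + e^{0.5800}) = 0.3589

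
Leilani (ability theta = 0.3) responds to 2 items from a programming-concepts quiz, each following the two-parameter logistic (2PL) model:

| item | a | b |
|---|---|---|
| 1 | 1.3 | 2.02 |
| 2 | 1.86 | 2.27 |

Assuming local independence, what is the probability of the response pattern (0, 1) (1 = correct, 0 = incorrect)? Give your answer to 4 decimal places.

0.0226

P(theta) = 1 / (1 + exp(−a(theta − b)))
P_1 = 1/(1+e^{2.2360}) = 0.0966
P_2 = 1/(1+e^{3.6642}) = 0.0250
L = (1−P_1) × P_2 = 0.9034 × 0.0250 = 0.02257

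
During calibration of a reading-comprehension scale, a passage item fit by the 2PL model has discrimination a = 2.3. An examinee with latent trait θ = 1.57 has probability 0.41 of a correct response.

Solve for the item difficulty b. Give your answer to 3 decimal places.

P(θ) = 1 / (1 + exp(−a(θ − b)))
logit(0.41) = ln(0.41/0.59) = -0.3640
b = θ − logit/(a) = 1.57 − (-0.3640)/2.3000 = 1.7282

1.728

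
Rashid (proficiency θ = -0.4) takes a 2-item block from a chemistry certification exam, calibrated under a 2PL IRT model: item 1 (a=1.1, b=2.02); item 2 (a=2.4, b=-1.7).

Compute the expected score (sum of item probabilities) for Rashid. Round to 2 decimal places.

1.02

P(θ) = 1 / (1 + exp(−a(θ − b)))
P_1 = 1/(1+e^{2.6620}) = 0.0653
P_2 = 1/(1+e^{-3.1200}) = 0.9577
E[score] = 0.0653 + 0.9577 = 1.0230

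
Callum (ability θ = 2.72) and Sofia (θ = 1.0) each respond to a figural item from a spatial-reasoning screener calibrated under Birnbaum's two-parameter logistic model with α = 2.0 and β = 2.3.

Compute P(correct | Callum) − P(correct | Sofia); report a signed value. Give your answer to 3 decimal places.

0.629

P(θ) = 1 / (1 + exp(−α(θ − β)))
P(Callum) = 0.6985  [exponent 0.8400]
P(Sofia) = 0.0691  [exponent -2.6000]
Difference = 0.6985 − 0.0691 = 0.6293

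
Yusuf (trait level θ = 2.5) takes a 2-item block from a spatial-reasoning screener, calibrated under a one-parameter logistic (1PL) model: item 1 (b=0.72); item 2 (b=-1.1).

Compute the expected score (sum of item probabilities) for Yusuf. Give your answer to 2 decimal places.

1.83

P(θ) = 1 / (1 + exp(−(θ − b)))
P_1 = 1/(1+e^{-1.7800}) = 0.8557
P_2 = 1/(1+e^{-3.6000}) = 0.9734
E[score] = 0.8557 + 0.9734 = 1.8291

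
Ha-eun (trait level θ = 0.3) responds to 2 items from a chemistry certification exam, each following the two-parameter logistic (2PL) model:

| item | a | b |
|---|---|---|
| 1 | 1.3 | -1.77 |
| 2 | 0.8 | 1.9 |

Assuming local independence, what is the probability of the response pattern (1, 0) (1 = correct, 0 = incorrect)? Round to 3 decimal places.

P(θ) = 1 / (1 + exp(−a(θ − b)))
P_1 = 1/(1+e^{-2.6910}) = 0.9365
P_2 = 1/(1+e^{1.2800}) = 0.2176
L = P_1 × (1−P_2) = 0.9365 × 0.7824 = 0.73276

0.733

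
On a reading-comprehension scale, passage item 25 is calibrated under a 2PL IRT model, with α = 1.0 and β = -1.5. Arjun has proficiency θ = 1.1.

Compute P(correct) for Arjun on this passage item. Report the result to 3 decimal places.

P(θ) = 1 / (1 + exp(−α(θ − β)))
Exponent: 1.0 × (1.1 − (-1.5)) = 2.6000
1/(1 + e^{-2.6000}) = 0.9309

0.931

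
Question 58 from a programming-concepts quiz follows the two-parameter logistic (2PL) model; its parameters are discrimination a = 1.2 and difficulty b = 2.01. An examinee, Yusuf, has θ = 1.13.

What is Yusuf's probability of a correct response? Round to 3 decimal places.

P(θ) = 1 / (1 + exp(−a(θ − b)))
Exponent: 1.2 × (1.13 − 2.01) = -1.0560
1/(1 + e^{1.0560}) = 0.2581

0.258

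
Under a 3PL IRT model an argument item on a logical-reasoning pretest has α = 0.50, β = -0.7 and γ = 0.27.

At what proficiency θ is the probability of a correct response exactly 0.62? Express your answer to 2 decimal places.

-0.86

P(θ) = γ + (1 − γ) · 1 / (1 + exp(−α(θ − β)))
Remove guessing floor: (0.62 − 0.27)/(1 − 0.27) = 0.4795
logit = ln(0.4795/0.5205) = -0.0822
θ = β + logit/(α) = -0.7 + (-0.0822)/0.5000 = -0.8645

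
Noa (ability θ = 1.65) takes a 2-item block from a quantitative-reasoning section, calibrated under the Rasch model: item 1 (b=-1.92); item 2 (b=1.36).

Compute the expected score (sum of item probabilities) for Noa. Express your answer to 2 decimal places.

1.54

P(θ) = 1 / (1 + exp(−(θ − b)))
P_1 = 1/(1+e^{-3.5700}) = 0.9726
P_2 = 1/(1+e^{-0.2900}) = 0.5720
E[score] = 0.9726 + 0.5720 = 1.5446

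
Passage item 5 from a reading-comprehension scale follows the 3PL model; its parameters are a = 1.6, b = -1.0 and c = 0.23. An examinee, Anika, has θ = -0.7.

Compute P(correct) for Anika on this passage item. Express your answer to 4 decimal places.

P(θ) = c + (1 − c) · 1 / (1 + exp(−a(θ − b)))
Exponent: 1.6 × (-0.7 − (-1.0)) = 0.4800
1/(1 + e^{-0.4800}) = 0.6177
P = 0.23 + 0.77 × 0.6177 = 0.7057

0.7057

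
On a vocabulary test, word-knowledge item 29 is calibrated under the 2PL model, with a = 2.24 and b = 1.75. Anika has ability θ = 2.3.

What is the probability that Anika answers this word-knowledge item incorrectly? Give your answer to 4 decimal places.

0.2258

P(θ) = 1 / (1 + exp(−a(θ − b)))
Exponent: 2.24 × (2.3 − 1.75) = 1.2320
1/(1 + e^{-1.2320}) = 0.7742
P(incorrect) = 1 − 0.7742 = 0.2258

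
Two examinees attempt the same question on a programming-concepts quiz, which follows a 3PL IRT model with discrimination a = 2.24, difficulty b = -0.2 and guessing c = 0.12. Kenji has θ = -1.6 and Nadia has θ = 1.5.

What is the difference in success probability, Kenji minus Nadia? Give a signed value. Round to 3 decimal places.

P(θ) = c + (1 − c) · 1 / (1 + exp(−a(θ − b)))
P(Kenji) = 0.1566  [exponent -3.1360]
P(Nadia) = 0.9809  [exponent 3.8080]
Difference = 0.1566 − 0.9809 = -0.8242

-0.824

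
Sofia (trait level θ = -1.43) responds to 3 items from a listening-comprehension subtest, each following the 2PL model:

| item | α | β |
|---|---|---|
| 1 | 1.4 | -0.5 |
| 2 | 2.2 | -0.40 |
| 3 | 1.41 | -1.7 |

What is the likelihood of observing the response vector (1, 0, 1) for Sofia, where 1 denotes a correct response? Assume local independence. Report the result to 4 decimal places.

0.1151

P(θ) = 1 / (1 + exp(−α(θ − β)))
P_1 = 1/(1+e^{1.3020}) = 0.2138
P_2 = 1/(1+e^{2.2660}) = 0.0940
P_3 = 1/(1+e^{-0.3807}) = 0.5940
L = P_1 × (1−P_2) × P_3 = 0.2138 × 0.9060 × 0.5940 = 0.11509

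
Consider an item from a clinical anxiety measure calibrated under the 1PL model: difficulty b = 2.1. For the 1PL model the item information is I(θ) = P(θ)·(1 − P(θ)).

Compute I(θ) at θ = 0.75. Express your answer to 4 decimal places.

0.1635

P = 1/(1+e^{1.3500}) = 0.2059
P(1−P) = 0.2059 × 0.7941 = 0.1635
I = P(1−P) = 0.16349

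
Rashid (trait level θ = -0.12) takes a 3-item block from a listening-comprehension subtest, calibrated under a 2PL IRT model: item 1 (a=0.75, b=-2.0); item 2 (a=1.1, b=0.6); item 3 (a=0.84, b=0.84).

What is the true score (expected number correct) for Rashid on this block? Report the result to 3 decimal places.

P(θ) = 1 / (1 + exp(−a(θ − b)))
P_1 = 1/(1+e^{-1.4100}) = 0.8038
P_2 = 1/(1+e^{0.7920}) = 0.3117
P_3 = 1/(1+e^{0.8064}) = 0.3087
E[score] = 0.8038 + 0.3117 + 0.3087 = 1.4242

1.424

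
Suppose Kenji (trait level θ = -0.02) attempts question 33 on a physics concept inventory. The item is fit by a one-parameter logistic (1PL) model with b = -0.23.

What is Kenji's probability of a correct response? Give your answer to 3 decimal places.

P(θ) = 1 / (1 + exp(−(θ − b)))
Exponent: (-0.02 − (-0.23)) = 0.2100
1/(1 + e^{-0.2100}) = 0.5523
P = 0.5523

0.552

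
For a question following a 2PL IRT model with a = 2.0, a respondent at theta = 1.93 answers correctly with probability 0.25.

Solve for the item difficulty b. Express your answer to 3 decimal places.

2.479

P(theta) = 1 / (1 + exp(−a(theta − b)))
logit(0.25) = ln(0.25/0.75) = -1.0986
b = theta − logit/(a) = 1.93 − (-1.0986)/2.0000 = 2.4793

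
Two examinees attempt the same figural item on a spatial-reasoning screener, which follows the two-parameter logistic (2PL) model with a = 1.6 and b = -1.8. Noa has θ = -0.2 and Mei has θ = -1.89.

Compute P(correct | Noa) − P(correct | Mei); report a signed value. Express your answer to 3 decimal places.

P(θ) = 1 / (1 + exp(−a(θ − b)))
P(Noa) = 0.9282  [exponent 2.5600]
P(Mei) = 0.4641  [exponent -0.1440]
Difference = 0.9282 − 0.4641 = 0.4642

0.464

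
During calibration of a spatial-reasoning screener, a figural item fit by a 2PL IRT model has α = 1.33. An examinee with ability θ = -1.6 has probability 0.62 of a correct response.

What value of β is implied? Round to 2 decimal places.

P(θ) = 1 / (1 + exp(−α(θ − β)))
logit(0.62) = ln(0.62/0.38) = 0.4895
β = θ − logit/(α) = -1.6 − 0.4895/1.3300 = -1.9681

-1.97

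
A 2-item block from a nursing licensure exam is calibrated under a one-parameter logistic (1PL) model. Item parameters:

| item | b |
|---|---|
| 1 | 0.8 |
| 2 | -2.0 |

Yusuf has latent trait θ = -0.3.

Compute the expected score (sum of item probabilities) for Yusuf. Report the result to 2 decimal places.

1.10

P(θ) = 1 / (1 + exp(−(θ − b)))
P_1 = 1/(1+e^{1.1000}) = 0.2497
P_2 = 1/(1+e^{-1.7000}) = 0.8455
E[score] = 0.2497 + 0.8455 = 1.0953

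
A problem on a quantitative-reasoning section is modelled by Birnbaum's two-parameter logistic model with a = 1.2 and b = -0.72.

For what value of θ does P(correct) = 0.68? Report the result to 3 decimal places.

P(θ) = 1 / (1 + exp(−a(θ − b)))
logit = ln(0.6800/0.3200) = 0.7538
θ = b + logit/(a) = -0.72 + 0.7538/1.2000 = -0.0919

-0.092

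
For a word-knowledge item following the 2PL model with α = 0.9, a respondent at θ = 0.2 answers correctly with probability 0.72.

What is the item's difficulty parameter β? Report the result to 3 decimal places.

-0.849

P(θ) = 1 / (1 + exp(−α(θ − β)))
logit(0.72) = ln(0.72/0.28) = 0.9445
β = θ − logit/(α) = 0.2 − 0.9445/0.9000 = -0.8494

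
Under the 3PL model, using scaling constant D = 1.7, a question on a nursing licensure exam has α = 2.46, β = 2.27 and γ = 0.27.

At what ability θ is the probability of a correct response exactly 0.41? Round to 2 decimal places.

1.93

P(θ) = γ + (1 − γ) · 1 / (1 + exp(−D·α(θ − β)))
Remove guessing floor: (0.41 − 0.27)/(1 − 0.27) = 0.1918
logit = ln(0.1918/0.8082) = -1.4385
θ = β + logit/(1.7·α) = 2.27 + (-1.4385)/4.1820 = 1.9260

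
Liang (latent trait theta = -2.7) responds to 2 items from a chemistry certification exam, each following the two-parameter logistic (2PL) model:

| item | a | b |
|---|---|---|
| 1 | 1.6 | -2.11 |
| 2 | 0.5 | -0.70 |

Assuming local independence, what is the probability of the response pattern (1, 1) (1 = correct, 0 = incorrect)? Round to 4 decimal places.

P(theta) = 1 / (1 + exp(−a(theta − b)))
P_1 = 1/(1+e^{0.9440}) = 0.2801
P_2 = 1/(1+e^{1.0000}) = 0.2689
L = P_1 × P_2 = 0.2801 × 0.2689 = 0.07533

0.0753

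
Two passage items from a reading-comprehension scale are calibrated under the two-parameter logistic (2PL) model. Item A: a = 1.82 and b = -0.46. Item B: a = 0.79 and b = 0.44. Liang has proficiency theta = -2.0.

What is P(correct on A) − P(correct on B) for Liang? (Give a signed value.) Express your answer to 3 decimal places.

-0.070

P(theta) = 1 / (1 + exp(−a(theta − b)))
P_A = 0.0572
P_B = 0.1270
P_A − P_B = -0.0698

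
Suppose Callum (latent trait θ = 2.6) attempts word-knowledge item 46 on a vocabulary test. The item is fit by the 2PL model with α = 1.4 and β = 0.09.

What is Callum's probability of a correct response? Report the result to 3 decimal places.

P(θ) = 1 / (1 + exp(−α(θ − β)))
Exponent: 1.4 × (2.6 − 0.09) = 3.5140
1/(1 + e^{-3.5140}) = 0.9711

0.971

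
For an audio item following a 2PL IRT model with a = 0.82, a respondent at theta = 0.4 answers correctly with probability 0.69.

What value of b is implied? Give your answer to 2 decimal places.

P(theta) = 1 / (1 + exp(−a(theta − b)))
logit(0.69) = ln(0.69/0.31) = 0.8001
b = theta − logit/(a) = 0.4 − 0.8001/0.8200 = -0.5758

-0.58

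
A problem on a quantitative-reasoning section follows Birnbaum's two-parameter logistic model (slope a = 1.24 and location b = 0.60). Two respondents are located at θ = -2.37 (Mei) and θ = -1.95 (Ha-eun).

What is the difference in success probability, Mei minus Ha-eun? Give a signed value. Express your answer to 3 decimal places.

-0.016

P(θ) = 1 / (1 + exp(−a(θ − b)))
P(Mei) = 0.0245  [exponent -3.6828]
P(Ha-eun) = 0.0406  [exponent -3.1620]
Difference = 0.0245 − 0.0406 = -0.0161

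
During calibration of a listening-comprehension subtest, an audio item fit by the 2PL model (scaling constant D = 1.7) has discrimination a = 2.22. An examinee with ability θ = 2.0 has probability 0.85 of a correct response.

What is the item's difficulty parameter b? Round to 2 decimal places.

P(θ) = 1 / (1 + exp(−D·a(θ − b)))
logit(0.85) = ln(0.85/0.15) = 1.7346
b = θ − logit/(1.7·a) = 2.0 − 1.7346/3.7740 = 1.5404

1.54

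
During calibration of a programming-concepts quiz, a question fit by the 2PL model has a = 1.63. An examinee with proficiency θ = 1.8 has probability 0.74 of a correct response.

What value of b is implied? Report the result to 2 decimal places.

P(θ) = 1 / (1 + exp(−a(θ − b)))
logit(0.74) = ln(0.74/0.26) = 1.0460
b = θ − logit/(a) = 1.8 − 1.0460/1.6300 = 1.1583

1.16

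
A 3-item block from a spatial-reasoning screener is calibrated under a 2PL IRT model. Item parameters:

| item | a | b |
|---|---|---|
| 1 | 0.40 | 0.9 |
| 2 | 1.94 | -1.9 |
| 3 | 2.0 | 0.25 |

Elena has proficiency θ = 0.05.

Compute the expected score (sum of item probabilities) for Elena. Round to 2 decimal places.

P(θ) = 1 / (1 + exp(−a(θ − b)))
P_1 = 1/(1+e^{0.3400}) = 0.4158
P_2 = 1/(1+e^{-3.7830}) = 0.9778
P_3 = 1/(1+e^{0.4000}) = 0.4013
E[score] = 0.4158 + 0.9778 + 0.4013 = 1.7949

1.79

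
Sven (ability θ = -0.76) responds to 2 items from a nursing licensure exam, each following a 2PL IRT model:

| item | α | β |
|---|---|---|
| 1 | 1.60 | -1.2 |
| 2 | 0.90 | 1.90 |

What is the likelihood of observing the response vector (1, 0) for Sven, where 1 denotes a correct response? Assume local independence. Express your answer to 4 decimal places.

P(θ) = 1 / (1 + exp(−α(θ − β)))
P_1 = 1/(1+e^{-0.7040}) = 0.6691
P_2 = 1/(1+e^{2.3940}) = 0.0836
L = P_1 × (1−P_2) = 0.6691 × 0.9164 = 0.61312

0.6131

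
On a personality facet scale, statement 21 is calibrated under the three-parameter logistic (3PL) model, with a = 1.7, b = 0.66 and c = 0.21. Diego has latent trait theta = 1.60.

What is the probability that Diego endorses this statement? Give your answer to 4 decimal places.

0.8671

P(theta) = c + (1 − c) · 1 / (1 + exp(−a(theta − b)))
Exponent: 1.7 × (1.60 − 0.66) = 1.5980
1/(1 + e^{-1.5980}) = 0.8317
P = 0.21 + 0.79 × 0.8317 = 0.8671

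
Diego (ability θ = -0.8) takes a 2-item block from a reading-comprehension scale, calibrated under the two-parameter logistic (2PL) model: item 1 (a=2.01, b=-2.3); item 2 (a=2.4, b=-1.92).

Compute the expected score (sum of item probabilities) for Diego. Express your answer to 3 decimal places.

1.890

P(θ) = 1 / (1 + exp(−a(θ − b)))
P_1 = 1/(1+e^{-3.0150}) = 0.9532
P_2 = 1/(1+e^{-2.6880}) = 0.9363
E[score] = 0.9532 + 0.9363 = 1.8896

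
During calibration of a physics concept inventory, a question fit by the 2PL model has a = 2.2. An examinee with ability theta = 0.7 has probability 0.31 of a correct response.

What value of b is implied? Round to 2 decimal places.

P(theta) = 1 / (1 + exp(−a(theta − b)))
logit(0.31) = ln(0.31/0.69) = -0.8001
b = theta − logit/(a) = 0.7 − (-0.8001)/2.2000 = 1.0637

1.06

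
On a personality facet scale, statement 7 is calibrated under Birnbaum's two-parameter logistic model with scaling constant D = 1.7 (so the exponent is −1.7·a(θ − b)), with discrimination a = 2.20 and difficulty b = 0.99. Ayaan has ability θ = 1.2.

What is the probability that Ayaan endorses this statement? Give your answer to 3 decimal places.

0.687

P(θ) = 1 / (1 + exp(−D·a(θ − b)))
Exponent: 1.7 × 2.20 × (1.2 − 0.99) = 0.7854
1/(1 + e^{-0.7854}) = 0.6868
P = 0.6868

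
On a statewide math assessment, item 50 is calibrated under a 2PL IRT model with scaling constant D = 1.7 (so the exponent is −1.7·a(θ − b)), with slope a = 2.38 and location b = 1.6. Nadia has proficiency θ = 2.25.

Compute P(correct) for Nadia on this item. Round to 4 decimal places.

P(θ) = 1 / (1 + exp(−D·a(θ − b)))
Exponent: 1.7 × 2.38 × (2.25 − 1.6) = 2.6299
1/(1 + e^{-2.6299}) = 0.9328
P = 0.9328

0.9328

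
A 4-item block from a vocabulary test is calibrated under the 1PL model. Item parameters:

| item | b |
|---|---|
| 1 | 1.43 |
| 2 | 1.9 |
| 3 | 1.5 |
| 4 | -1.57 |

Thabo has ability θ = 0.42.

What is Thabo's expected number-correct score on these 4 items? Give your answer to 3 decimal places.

P(θ) = 1 / (1 + exp(−(θ − b)))
P_1 = 1/(1+e^{1.0100}) = 0.2670
P_2 = 1/(1+e^{1.4800}) = 0.1854
P_3 = 1/(1+e^{1.0800}) = 0.2535
P_4 = 1/(1+e^{-1.9900}) = 0.8797
E[score] = 0.2670 + 0.1854 + 0.2535 + 0.8797 = 1.5857

1.586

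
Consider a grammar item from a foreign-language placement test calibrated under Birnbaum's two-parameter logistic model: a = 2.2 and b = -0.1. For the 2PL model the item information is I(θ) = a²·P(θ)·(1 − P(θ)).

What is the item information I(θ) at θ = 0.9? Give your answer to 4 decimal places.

0.4346

P = 1/(1+e^{-2.2000}) = 0.9002
P(1−P) = 0.9002 × 0.0998 = 0.0898
I = a² × P(1−P) = 2.2² × 0.0898 = 0.43463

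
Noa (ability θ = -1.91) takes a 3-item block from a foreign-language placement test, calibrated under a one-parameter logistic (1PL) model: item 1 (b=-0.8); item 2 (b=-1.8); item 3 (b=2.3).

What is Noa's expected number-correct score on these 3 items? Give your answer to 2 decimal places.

P(θ) = 1 / (1 + exp(−(θ − b)))
P_1 = 1/(1+e^{1.1100}) = 0.2479
P_2 = 1/(1+e^{0.1100}) = 0.4725
P_3 = 1/(1+e^{4.2100}) = 0.0146
E[score] = 0.2479 + 0.4725 + 0.0146 = 0.7350

0.74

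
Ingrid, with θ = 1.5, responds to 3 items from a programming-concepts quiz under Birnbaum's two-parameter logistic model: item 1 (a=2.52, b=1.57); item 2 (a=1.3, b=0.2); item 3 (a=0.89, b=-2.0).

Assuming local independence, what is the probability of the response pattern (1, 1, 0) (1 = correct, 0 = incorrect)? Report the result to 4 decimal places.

0.0164

P(θ) = 1 / (1 + exp(−a(θ − b)))
P_1 = 1/(1+e^{0.1764}) = 0.4560
P_2 = 1/(1+e^{-1.6900}) = 0.8442
P_3 = 1/(1+e^{-3.1150}) = 0.9575
L = P_1 × P_2 × (1−P_3) = 0.4560 × 0.8442 × 0.0425 = 0.01636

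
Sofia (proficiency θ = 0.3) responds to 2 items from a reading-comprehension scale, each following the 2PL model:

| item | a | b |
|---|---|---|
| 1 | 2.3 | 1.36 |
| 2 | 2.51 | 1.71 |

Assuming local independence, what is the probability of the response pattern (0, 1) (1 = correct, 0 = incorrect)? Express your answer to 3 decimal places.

P(θ) = 1 / (1 + exp(−a(θ − b)))
P_1 = 1/(1+e^{2.4380}) = 0.0803
P_2 = 1/(1+e^{3.5391}) = 0.0282
L = (1−P_1) × P_2 = 0.9197 × 0.0282 = 0.02595

0.026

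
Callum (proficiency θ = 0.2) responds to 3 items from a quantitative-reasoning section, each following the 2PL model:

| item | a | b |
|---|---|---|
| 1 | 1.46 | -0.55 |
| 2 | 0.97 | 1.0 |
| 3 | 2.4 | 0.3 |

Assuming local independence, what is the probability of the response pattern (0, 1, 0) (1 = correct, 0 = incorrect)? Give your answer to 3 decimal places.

0.044

P(θ) = 1 / (1 + exp(−a(θ − b)))
P_1 = 1/(1+e^{-1.0950}) = 0.7493
P_2 = 1/(1+e^{0.7760}) = 0.3152
P_3 = 1/(1+e^{0.2400}) = 0.4403
L = (1−P_1) × P_2 × (1−P_3) = 0.2507 × 0.3152 × 0.5597 = 0.04422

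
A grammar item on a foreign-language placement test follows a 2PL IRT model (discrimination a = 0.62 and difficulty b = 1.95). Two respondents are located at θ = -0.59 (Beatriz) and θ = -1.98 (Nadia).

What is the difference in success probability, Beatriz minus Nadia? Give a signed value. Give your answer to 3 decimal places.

0.091

P(θ) = 1 / (1 + exp(−a(θ − b)))
P(Beatriz) = 0.1715  [exponent -1.5748]
P(Nadia) = 0.0804  [exponent -2.4366]
Difference = 0.1715 − 0.0804 = 0.0911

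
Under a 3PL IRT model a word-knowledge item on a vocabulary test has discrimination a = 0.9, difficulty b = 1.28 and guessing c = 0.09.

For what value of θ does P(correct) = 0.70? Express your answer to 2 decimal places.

2.07

P(θ) = c + (1 − c) · 1 / (1 + exp(−a(θ − b)))
Remove guessing floor: (0.70 − 0.09)/(1 − 0.09) = 0.6703
logit = ln(0.6703/0.3297) = 0.7097
θ = b + logit/(a) = 1.28 + 0.7097/0.9000 = 2.0685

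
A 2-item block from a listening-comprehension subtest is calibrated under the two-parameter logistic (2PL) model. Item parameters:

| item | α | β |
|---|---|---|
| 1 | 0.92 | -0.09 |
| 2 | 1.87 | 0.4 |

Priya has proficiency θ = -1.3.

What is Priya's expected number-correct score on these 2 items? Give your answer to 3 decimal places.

P(θ) = 1 / (1 + exp(−α(θ − β)))
P_1 = 1/(1+e^{1.1132}) = 0.2473
P_2 = 1/(1+e^{3.1790}) = 0.0400
E[score] = 0.2473 + 0.0400 = 0.2872

0.287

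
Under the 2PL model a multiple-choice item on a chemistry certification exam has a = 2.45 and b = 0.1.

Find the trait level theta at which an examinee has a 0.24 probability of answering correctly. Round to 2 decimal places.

-0.37

P(theta) = 1 / (1 + exp(−a(theta − b)))
logit = ln(0.2400/0.7600) = -1.1527
theta = b + logit/(a) = 0.1 + (-1.1527)/2.4500 = -0.3705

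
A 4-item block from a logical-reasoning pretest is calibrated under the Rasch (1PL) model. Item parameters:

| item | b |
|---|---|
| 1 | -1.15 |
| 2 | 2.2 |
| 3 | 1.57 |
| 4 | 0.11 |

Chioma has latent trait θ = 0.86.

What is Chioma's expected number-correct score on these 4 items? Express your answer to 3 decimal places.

P(θ) = 1 / (1 + exp(−(θ − b)))
P_1 = 1/(1+e^{-2.0100}) = 0.8818
P_2 = 1/(1+e^{1.3400}) = 0.2075
P_3 = 1/(1+e^{0.7100}) = 0.3296
P_4 = 1/(1+e^{-0.7500}) = 0.6792
E[score] = 0.8818 + 0.2075 + 0.3296 + 0.6792 = 2.0981

2.098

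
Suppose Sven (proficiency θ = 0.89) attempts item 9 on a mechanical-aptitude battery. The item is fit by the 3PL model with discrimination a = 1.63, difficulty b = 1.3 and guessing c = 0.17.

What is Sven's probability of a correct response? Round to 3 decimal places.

0.451

P(θ) = c + (1 − c) · 1 / (1 + exp(−a(θ − b)))
Exponent: 1.63 × (0.89 − 1.3) = -0.6683
1/(1 + e^{0.6683}) = 0.3389
P = 0.17 + 0.83 × 0.3389 = 0.4513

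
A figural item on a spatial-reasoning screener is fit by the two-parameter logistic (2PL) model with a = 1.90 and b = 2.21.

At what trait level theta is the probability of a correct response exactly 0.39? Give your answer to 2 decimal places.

P(theta) = 1 / (1 + exp(−a(theta − b)))
logit = ln(0.3900/0.6100) = -0.4473
theta = b + logit/(a) = 2.21 + (-0.4473)/1.9000 = 1.9746

1.97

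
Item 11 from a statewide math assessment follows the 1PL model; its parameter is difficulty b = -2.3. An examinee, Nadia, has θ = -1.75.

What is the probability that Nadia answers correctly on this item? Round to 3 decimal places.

0.634

P(θ) = 1 / (1 + exp(−(θ − b)))
Exponent: (-1.75 − (-2.3)) = 0.5500
1/(1 + e^{-0.5500}) = 0.6341
P = 0.6341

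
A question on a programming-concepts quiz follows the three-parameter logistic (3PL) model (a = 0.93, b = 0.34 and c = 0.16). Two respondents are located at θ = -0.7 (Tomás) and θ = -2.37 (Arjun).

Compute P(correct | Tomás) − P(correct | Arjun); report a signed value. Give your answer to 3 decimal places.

0.169

P(θ) = c + (1 − c) · 1 / (1 + exp(−a(θ − b)))
P(Tomás) = 0.3914  [exponent -0.9672]
P(Arjun) = 0.2225  [exponent -2.5203]
Difference = 0.3914 − 0.2225 = 0.1688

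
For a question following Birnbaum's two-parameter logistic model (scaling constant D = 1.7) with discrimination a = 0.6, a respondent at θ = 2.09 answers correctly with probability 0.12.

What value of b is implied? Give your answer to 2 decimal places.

P(θ) = 1 / (1 + exp(−D·a(θ − b)))
logit(0.12) = ln(0.12/0.88) = -1.9924
b = θ − logit/(1.7·a) = 2.09 − (-1.9924)/1.0200 = 4.0434

4.04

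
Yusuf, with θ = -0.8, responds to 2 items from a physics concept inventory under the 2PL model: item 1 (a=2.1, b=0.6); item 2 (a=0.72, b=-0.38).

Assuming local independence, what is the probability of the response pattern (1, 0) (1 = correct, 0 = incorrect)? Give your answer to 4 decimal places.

0.0289

P(θ) = 1 / (1 + exp(−a(θ − b)))
P_1 = 1/(1+e^{2.9400}) = 0.0502
P_2 = 1/(1+e^{0.3024}) = 0.4250
L = P_1 × (1−P_2) = 0.0502 × 0.5750 = 0.02887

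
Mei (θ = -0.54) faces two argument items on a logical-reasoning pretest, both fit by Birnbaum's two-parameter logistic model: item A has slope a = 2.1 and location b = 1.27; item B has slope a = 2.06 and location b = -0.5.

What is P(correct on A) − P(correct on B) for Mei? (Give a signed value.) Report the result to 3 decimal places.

-0.458

P(θ) = 1 / (1 + exp(−a(θ − b)))
P_A = 0.0219
P_B = 0.4794
P_A − P_B = -0.4576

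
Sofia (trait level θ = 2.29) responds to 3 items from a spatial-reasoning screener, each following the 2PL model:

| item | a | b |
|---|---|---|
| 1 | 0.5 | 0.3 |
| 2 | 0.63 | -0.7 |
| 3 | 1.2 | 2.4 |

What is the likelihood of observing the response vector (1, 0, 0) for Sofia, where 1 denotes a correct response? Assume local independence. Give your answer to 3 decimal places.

P(θ) = 1 / (1 + exp(−a(θ − b)))
P_1 = 1/(1+e^{-0.9950}) = 0.7301
P_2 = 1/(1+e^{-1.8837}) = 0.8680
P_3 = 1/(1+e^{0.1320}) = 0.4670
L = P_1 × (1−P_2) × (1−P_3) = 0.7301 × 0.1320 × 0.5330 = 0.05135

0.051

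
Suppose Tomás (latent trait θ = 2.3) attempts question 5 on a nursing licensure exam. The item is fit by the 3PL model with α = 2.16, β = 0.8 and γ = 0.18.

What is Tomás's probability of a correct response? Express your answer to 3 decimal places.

0.969

P(θ) = γ + (1 − γ) · 1 / (1 + exp(−α(θ − β)))
Exponent: 2.16 × (2.3 − 0.8) = 3.2400
1/(1 + e^{-3.2400}) = 0.9623
P = 0.18 + 0.82 × 0.9623 = 0.9691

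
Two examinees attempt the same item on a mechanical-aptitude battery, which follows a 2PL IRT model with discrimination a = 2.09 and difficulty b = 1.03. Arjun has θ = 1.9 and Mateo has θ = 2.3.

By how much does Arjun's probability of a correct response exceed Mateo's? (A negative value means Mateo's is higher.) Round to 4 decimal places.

-0.0739

P(θ) = 1 / (1 + exp(−a(θ − b)))
P(Arjun) = 0.8604  [exponent 1.8183]
P(Mateo) = 0.9343  [exponent 2.6543]
Difference = 0.8604 − 0.9343 = -0.0739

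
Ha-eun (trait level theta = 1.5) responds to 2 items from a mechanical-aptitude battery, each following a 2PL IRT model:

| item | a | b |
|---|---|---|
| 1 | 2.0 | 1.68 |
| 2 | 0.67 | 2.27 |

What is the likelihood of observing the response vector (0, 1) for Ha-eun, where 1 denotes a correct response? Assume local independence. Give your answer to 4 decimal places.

P(theta) = 1 / (1 + exp(−a(theta − b)))
P_1 = 1/(1+e^{0.3600}) = 0.4110
P_2 = 1/(1+e^{0.5159}) = 0.3738
L = (1−P_1) × P_2 = 0.5890 × 0.3738 = 0.22019

0.2202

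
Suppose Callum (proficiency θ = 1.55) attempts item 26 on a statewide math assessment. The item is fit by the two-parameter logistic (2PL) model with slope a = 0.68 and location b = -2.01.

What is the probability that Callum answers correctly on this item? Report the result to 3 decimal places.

0.918

P(θ) = 1 / (1 + exp(−a(θ − b)))
Exponent: 0.68 × (1.55 − (-2.01)) = 2.4208
1/(1 + e^{-2.4208}) = 0.9184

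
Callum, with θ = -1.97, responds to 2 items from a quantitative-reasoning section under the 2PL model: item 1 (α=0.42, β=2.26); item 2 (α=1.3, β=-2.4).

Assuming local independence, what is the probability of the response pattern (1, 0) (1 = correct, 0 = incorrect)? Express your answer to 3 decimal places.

0.053

P(θ) = 1 / (1 + exp(−α(θ − β)))
P_1 = 1/(1+e^{1.7766}) = 0.1447
P_2 = 1/(1+e^{-0.5590}) = 0.6362
L = P_1 × (1−P_2) = 0.1447 × 0.3638 = 0.05265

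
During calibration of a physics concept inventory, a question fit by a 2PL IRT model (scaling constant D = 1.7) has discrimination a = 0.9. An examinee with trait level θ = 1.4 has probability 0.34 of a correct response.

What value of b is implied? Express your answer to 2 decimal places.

1.83

P(θ) = 1 / (1 + exp(−D·a(θ − b)))
logit(0.34) = ln(0.34/0.66) = -0.6633
b = θ − logit/(1.7·a) = 1.4 − (-0.6633)/1.5300 = 1.8335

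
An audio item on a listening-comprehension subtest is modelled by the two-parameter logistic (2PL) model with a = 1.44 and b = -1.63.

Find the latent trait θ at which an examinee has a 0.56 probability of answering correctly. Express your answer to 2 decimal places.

-1.46

P(θ) = 1 / (1 + exp(−a(θ − b)))
logit = ln(0.5600/0.4400) = 0.2412
θ = b + logit/(a) = -1.63 + 0.2412/1.4400 = -1.4625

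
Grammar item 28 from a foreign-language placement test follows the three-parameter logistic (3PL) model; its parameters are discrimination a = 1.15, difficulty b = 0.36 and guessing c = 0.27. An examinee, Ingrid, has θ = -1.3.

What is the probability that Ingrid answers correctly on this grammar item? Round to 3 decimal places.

0.364

P(θ) = c + (1 − c) · 1 / (1 + exp(−a(θ − b)))
Exponent: 1.15 × (-1.3 − 0.36) = -1.9090
1/(1 + e^{1.9090}) = 0.1291
P = 0.27 + 0.73 × 0.1291 = 0.3642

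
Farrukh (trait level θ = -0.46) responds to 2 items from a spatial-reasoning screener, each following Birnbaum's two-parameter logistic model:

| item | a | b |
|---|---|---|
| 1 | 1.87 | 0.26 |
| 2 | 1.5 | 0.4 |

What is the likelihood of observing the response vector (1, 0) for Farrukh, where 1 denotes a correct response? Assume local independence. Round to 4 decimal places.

0.1619

P(θ) = 1 / (1 + exp(−a(θ − b)))
P_1 = 1/(1+e^{1.3464}) = 0.2065
P_2 = 1/(1+e^{1.2900}) = 0.2159
L = P_1 × (1−P_2) = 0.2065 × 0.7841 = 0.16189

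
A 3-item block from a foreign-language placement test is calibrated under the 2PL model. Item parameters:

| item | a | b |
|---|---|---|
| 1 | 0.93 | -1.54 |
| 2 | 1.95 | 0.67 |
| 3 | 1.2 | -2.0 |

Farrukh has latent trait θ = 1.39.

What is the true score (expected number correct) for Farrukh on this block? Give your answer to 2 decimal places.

P(θ) = 1 / (1 + exp(−a(θ − b)))
P_1 = 1/(1+e^{-2.7249}) = 0.9385
P_2 = 1/(1+e^{-1.4040}) = 0.8028
P_3 = 1/(1+e^{-4.0680}) = 0.9832
E[score] = 0.9385 + 0.8028 + 0.9832 = 2.7245

2.72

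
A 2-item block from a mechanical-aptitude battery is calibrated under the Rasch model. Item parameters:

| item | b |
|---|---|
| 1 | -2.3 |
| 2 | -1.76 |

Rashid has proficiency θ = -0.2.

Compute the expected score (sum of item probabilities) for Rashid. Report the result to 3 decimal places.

P(θ) = 1 / (1 + exp(−(θ − b)))
P_1 = 1/(1+e^{-2.1000}) = 0.8909
P_2 = 1/(1+e^{-1.5600}) = 0.8264
E[score] = 0.8909 + 0.8264 = 1.7173

1.717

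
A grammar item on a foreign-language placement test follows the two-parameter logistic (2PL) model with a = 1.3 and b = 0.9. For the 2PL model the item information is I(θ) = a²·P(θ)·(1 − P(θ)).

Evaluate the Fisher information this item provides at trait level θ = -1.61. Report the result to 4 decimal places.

P = 1/(1+e^{3.2630}) = 0.0369
P(1−P) = 0.0369 × 0.9631 = 0.0355
I = a² × P(1−P) = 1.3² × 0.0355 = 0.06000

0.0600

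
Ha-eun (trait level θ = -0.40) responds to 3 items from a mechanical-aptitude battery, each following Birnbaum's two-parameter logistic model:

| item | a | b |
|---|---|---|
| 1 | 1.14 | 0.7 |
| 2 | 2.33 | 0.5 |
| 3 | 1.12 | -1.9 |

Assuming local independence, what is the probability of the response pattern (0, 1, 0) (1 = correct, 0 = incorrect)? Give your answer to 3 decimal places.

0.013

P(θ) = 1 / (1 + exp(−a(θ − b)))
P_1 = 1/(1+e^{1.2540}) = 0.2220
P_2 = 1/(1+e^{2.0970}) = 0.1094
P_3 = 1/(1+e^{-1.6800}) = 0.8429
L = (1−P_1) × P_2 × (1−P_3) = 0.7780 × 0.1094 × 0.1571 = 0.01337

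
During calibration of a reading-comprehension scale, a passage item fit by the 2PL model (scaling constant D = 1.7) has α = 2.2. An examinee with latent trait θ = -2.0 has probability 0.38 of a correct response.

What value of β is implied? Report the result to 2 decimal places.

P(θ) = 1 / (1 + exp(−D·α(θ − β)))
logit(0.38) = ln(0.38/0.62) = -0.4895
β = θ − logit/(1.7·α) = -2.0 − (-0.4895)/3.7400 = -1.8691

-1.87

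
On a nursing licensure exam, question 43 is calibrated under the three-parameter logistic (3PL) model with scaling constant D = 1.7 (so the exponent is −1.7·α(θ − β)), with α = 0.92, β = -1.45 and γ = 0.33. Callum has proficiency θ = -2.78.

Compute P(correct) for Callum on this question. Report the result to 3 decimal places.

0.404

P(θ) = γ + (1 − γ) · 1 / (1 + exp(−D·α(θ − β)))
Exponent: 1.7 × 0.92 × (-2.78 − (-1.45)) = -2.0801
1/(1 + e^{2.0801}) = 0.1110
P = 0.33 + 0.67 × 0.1110 = 0.4044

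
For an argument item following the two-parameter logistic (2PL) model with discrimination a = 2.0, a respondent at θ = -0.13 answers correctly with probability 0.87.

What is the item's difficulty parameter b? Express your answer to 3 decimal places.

-1.080

P(θ) = 1 / (1 + exp(−a(θ − b)))
logit(0.87) = ln(0.87/0.13) = 1.9010
b = θ − logit/(a) = -0.13 − 1.9010/2.0000 = -1.0805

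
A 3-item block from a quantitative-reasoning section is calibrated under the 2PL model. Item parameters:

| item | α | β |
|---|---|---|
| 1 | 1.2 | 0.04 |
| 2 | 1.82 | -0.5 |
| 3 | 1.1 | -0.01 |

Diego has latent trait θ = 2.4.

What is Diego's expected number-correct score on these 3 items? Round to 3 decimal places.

P(θ) = 1 / (1 + exp(−α(θ − β)))
P_1 = 1/(1+e^{-2.8320}) = 0.9444
P_2 = 1/(1+e^{-5.2780}) = 0.9949
P_3 = 1/(1+e^{-2.6510}) = 0.9341
E[score] = 0.9444 + 0.9949 + 0.9341 = 2.8734

2.873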